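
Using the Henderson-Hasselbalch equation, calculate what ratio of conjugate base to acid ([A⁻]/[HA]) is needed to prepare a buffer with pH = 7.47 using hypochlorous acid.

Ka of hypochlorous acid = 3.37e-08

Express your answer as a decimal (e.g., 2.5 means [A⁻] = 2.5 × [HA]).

pKa = -log(3.37e-08) = 7.4724. pH = pKa + log([A⁻]/[HA]), so log([A⁻]/[HA]) = pH − pKa = 7.47 − 7.4724 = -0.0024. [A⁻]/[HA] = 10^(-0.0024) = 0.995

[A⁻]/[HA] = 0.995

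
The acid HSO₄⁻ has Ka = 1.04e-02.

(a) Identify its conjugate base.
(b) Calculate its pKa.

(a) The conjugate base is formed by removing one H⁺ from HSO₄⁻, giving SO₄²⁻. (b) pKa = -log(Ka) = -log(1.04e-02) = 1.98.

Conjugate base: SO₄²⁻; pK_a = 1.98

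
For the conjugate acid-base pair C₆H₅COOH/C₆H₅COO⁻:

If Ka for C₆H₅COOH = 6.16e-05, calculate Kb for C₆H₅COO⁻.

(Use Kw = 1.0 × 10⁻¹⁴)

For a conjugate pair Ka × Kb = Kw, so Kb = Kw/Ka = 1.0 × 10⁻¹⁴ / 6.16e-05 = 1.62e-10.

K_b = 1.62e-10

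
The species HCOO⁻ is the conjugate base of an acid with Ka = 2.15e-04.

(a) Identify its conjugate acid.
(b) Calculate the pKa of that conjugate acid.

(a) The conjugate acid is formed by adding one H⁺ to HCOO⁻, giving HCOOH. (b) pKa = -log(Ka) = -log(2.15e-04) = 3.67.

Conjugate acid: HCOOH; pK_a = 3.67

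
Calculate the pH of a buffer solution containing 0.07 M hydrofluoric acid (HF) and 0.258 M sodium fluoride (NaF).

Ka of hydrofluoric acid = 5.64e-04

pKa = -log(5.64e-04) = 3.25. pH = pKa + log([A⁻]/[HA]) = 3.25 + log(0.258/0.07)

pH = 3.82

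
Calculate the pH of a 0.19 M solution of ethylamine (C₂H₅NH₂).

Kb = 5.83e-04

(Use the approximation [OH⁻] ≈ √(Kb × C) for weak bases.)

[OH⁻] = √(Kb × C) = √(5.83e-04 × 0.19) = 1.0525e-02. pOH = 1.98, pH = 14 - pOH

pH = 12.02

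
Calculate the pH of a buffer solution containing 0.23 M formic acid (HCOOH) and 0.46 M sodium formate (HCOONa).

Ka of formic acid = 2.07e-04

pKa = -log(2.07e-04) = 3.68. pH = pKa + log([A⁻]/[HA]) = 3.68 + log(0.46/0.23)

pH = 3.99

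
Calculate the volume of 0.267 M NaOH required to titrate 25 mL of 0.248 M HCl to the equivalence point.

At equivalence: moles acid = moles base. moles HCl = 0.248 × 25/1000 = 0.0062 mol. V_base = moles / 0.267 × 1000 = 23.2 mL.

V_{base} = 23.2 mL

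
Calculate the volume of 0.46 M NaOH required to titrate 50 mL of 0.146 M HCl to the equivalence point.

At equivalence: moles acid = moles base. moles HCl = 0.146 × 50/1000 = 0.0073 mol. V_base = moles / 0.46 × 1000 = 15.9 mL.

V_{base} = 15.9 mL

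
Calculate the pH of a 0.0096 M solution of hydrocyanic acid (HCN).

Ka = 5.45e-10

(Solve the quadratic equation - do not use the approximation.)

x² + Ka×x - Ka×C = 0. Using quadratic formula: [H⁺] = 2.2871e-06

pH = 5.64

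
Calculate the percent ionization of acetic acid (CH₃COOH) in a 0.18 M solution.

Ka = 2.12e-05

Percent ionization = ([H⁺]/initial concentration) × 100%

Using Ka equilibrium: x² + Ka×x - Ka×C = 0. Solving: [H⁺] = 1.9429e-03. Percent = (1.9429e-03/0.18) × 100

Percent ionization = 1.08%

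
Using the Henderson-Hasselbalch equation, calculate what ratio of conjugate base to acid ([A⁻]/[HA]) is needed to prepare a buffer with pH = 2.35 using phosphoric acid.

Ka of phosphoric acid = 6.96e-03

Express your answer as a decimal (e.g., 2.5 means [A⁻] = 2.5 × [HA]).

pKa = -log(6.96e-03) = 2.1574. pH = pKa + log([A⁻]/[HA]), so log([A⁻]/[HA]) = pH − pKa = 2.35 − 2.1574 = 0.1926. [A⁻]/[HA] = 10^(0.1926) = 1.56

[A⁻]/[HA] = 1.56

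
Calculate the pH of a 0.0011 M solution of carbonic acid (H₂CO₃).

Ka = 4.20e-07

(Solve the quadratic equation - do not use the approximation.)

x² + Ka×x - Ka×C = 0. Using quadratic formula: [H⁺] = 2.1285e-05

pH = 4.67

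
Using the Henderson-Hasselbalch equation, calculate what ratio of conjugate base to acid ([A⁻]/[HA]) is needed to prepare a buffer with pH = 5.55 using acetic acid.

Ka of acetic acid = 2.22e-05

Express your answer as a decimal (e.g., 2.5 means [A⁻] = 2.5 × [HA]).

pKa = -log(2.22e-05) = 4.6536. pH = pKa + log([A⁻]/[HA]), so log([A⁻]/[HA]) = pH − pKa = 5.55 − 4.6536 = 0.8964. [A⁻]/[HA] = 10^(0.8964) = 7.88

[A⁻]/[HA] = 7.88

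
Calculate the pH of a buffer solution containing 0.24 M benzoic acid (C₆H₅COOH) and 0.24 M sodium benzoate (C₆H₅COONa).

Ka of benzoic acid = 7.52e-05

pKa = -log(7.52e-05) = 4.12. pH = pKa + log([A⁻]/[HA]) = 4.12 + log(0.24/0.24)

pH = 4.12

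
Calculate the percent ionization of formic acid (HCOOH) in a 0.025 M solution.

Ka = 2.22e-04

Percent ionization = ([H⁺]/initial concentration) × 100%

Using Ka equilibrium: x² + Ka×x - Ka×C = 0. Solving: [H⁺] = 2.2475e-03. Percent = (2.2475e-03/0.025) × 100

Percent ionization = 8.99%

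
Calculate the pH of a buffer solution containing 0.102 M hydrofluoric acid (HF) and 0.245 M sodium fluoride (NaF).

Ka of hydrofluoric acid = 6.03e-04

pKa = -log(6.03e-04) = 3.22. pH = pKa + log([A⁻]/[HA]) = 3.22 + log(0.245/0.102)

pH = 3.60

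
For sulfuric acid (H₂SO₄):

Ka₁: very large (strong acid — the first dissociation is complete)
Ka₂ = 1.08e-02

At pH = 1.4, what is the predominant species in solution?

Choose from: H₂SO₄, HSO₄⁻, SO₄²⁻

The first dissociation is complete, so H₂SO₄ itself is never the predominant species in water; pKa₂ = -log(1.08e-02) = 1.97. For a polyprotic acid the predominant species crosses at each pKa: below pKa_n the protonated form dominates, above it the deprotonated form does. At pH = 1.4, the predominant species is HSO₄⁻.

HSO₄⁻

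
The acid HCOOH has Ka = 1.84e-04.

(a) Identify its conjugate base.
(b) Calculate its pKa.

(a) The conjugate base is formed by removing one H⁺ from HCOOH, giving HCOO⁻. (b) pKa = -log(Ka) = -log(1.84e-04) = 3.74.

Conjugate base: HCOO⁻; pK_a = 3.74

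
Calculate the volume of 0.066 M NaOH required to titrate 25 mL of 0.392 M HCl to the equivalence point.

At equivalence: moles acid = moles base. moles HCl = 0.392 × 25/1000 = 0.0098 mol. V_base = moles / 0.066 × 1000 = 148.5 mL.

V_{base} = 148.5 mL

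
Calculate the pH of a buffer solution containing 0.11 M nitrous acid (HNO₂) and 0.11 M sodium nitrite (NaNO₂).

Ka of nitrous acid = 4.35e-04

pKa = -log(4.35e-04) = 3.36. pH = pKa + log([A⁻]/[HA]) = 3.36 + log(0.11/0.11)

pH = 3.36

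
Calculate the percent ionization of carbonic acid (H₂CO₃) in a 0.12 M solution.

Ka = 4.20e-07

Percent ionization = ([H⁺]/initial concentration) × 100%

Using Ka equilibrium: x² + Ka×x - Ka×C = 0. Solving: [H⁺] = 2.2429e-04. Percent = (2.2429e-04/0.12) × 100

Percent ionization = 0.187%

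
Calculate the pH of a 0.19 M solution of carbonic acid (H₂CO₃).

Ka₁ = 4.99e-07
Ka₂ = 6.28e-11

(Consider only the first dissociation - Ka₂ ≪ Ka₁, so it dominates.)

First dissociation dominates. From Ka₁ = [H⁺][HA⁻]/[H₂A], x² + Ka₁·x − Ka₁·C = 0 with C = 0.19 M and Ka₁ = 4.99e-07. Solving: [H⁺] = (−Ka₁ + √(Ka₁² + 4·Ka₁·C)) / 2 = 3.0766e-04 M. pH = -log(3.0766e-04) = 3.51.

pH = 3.51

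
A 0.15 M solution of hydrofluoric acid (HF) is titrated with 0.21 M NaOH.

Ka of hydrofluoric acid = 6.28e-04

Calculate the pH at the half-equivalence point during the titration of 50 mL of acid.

At half-equivalence [HA] = [A⁻], so Henderson-Hasselbalch gives pH = pKa = -log(6.28e-04) = 3.20.

pH = pKa = 3.20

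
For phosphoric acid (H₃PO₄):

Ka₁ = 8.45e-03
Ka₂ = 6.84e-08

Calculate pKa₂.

pKa₂ = -log(Ka₂) = -log(6.84e-08) = 7.16.

pK_{a2} = 7.16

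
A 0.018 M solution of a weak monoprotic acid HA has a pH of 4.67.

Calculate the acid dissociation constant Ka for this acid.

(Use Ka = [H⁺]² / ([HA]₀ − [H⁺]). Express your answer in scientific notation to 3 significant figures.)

[H⁺] = 10^(−pH) = 10^(−4.67) = 2.138e-05 M. For HA ⇌ H⁺ + A⁻, Ka = [H⁺][A⁻]/[HA] = [H⁺]² / ([HA]₀ − [H⁺]) = (2.138e-05)² / (0.018 − 2.138e-05) = 2.54e-08.

K_a = 2.54e-08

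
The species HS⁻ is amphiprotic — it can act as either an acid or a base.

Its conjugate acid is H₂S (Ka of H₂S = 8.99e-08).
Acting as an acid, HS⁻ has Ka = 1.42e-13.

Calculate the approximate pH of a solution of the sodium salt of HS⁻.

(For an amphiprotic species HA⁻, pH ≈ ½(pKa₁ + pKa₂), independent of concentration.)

pKa₁ = -log(8.99e-08) = 7.05; pKa₂ = -log(1.42e-13) = 12.85. For an amphiprotic species, pH ≈ ½(pKa₁ + pKa₂) = ½(7.05 + 12.85) = 9.95.

pH = 9.95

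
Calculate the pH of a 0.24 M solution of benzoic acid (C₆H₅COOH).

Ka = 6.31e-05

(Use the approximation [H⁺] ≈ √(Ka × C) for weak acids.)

[H⁺] = √(Ka × C) = √(6.31e-05 × 0.24) = 3.8915e-03. pH = -log(3.8915e-03)

pH = 2.41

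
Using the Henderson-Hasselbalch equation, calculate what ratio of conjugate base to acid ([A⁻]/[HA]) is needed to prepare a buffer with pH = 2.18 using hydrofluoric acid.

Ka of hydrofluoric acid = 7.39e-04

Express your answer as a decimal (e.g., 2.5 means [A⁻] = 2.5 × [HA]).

pKa = -log(7.39e-04) = 3.1314. pH = pKa + log([A⁻]/[HA]), so log([A⁻]/[HA]) = pH − pKa = 2.18 − 3.1314 = -0.9514. [A⁻]/[HA] = 10^(-0.9514) = 0.112

[A⁻]/[HA] = 0.112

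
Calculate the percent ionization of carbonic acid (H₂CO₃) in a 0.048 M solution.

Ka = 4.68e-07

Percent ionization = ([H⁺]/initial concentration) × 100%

Using Ka equilibrium: x² + Ka×x - Ka×C = 0. Solving: [H⁺] = 1.4965e-04. Percent = (1.4965e-04/0.048) × 100

Percent ionization = 0.312%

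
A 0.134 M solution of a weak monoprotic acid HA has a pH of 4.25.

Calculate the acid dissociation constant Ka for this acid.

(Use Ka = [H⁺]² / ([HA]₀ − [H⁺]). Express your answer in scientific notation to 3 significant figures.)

[H⁺] = 10^(−pH) = 10^(−4.25) = 5.623e-05 M. For HA ⇌ H⁺ + A⁻, Ka = [H⁺][A⁻]/[HA] = [H⁺]² / ([HA]₀ − [H⁺]) = (5.623e-05)² / (0.134 − 5.623e-05) = 2.36e-08.

K_a = 2.36e-08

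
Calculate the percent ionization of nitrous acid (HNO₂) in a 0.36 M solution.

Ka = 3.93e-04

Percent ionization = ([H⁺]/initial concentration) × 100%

Using Ka equilibrium: x² + Ka×x - Ka×C = 0. Solving: [H⁺] = 1.1700e-02. Percent = (1.1700e-02/0.36) × 100

Percent ionization = 3.25%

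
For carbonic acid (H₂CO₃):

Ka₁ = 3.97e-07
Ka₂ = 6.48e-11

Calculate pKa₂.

pKa₂ = -log(Ka₂) = -log(6.48e-11) = 10.19.

pK_{a2} = 10.19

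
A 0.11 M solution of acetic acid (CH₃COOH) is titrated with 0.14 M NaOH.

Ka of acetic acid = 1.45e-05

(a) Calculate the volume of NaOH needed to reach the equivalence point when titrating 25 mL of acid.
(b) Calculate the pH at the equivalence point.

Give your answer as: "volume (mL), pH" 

moles acid = 0.11 × 25/1000 = 0.00275 mol; V_base = moles/0.14 × 1000 = 19.6 mL. At equivalence only the conjugate base is present: [A⁻] = 0.00275/0.045 = 6.1600e-02 M. Kb = Kw/Ka = 6.90e-10; [OH⁻] = √(Kb × [A⁻]) = 6.5179e-06; pOH = 5.19; pH = 14 - pOH = 8.81.

V = 19.6 mL, pH = 8.81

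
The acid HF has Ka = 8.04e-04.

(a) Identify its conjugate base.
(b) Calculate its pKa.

(a) The conjugate base is formed by removing one H⁺ from HF, giving F⁻. (b) pKa = -log(Ka) = -log(8.04e-04) = 3.09.

Conjugate base: F⁻; pK_a = 3.09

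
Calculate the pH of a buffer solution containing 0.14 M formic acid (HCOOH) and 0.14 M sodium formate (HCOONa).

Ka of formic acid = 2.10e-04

pKa = -log(2.10e-04) = 3.68. pH = pKa + log([A⁻]/[HA]) = 3.68 + log(0.14/0.14)

pH = 3.68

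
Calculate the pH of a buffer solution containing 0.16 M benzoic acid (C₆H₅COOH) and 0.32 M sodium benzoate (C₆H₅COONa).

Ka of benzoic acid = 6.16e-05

pKa = -log(6.16e-05) = 4.21. pH = pKa + log([A⁻]/[HA]) = 4.21 + log(0.32/0.16)

pH = 4.51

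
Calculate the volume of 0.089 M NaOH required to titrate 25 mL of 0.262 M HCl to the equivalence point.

At equivalence: moles acid = moles base. moles HCl = 0.262 × 25/1000 = 0.00655 mol. V_base = moles / 0.089 × 1000 = 73.6 mL.

V_{base} = 73.6 mL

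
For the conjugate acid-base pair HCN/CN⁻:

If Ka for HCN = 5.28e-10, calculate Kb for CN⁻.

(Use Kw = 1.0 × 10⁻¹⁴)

For a conjugate pair Ka × Kb = Kw, so Kb = Kw/Ka = 1.0 × 10⁻¹⁴ / 5.28e-10 = 1.89e-05.

K_b = 1.89e-05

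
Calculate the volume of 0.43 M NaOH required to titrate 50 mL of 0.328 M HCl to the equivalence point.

At equivalence: moles acid = moles base. moles HCl = 0.328 × 50/1000 = 0.0164 mol. V_base = moles / 0.43 × 1000 = 38.1 mL.

V_{base} = 38.1 mL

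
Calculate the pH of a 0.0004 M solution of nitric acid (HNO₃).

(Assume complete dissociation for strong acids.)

[H⁺] = 0.0004 M for strong acid. pH = -log[H⁺] = -log(0.0004)

pH = 3.40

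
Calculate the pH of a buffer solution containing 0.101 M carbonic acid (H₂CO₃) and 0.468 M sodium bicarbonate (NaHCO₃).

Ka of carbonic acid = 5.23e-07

pKa = -log(5.23e-07) = 6.28. pH = pKa + log([A⁻]/[HA]) = 6.28 + log(0.468/0.101)

pH = 6.95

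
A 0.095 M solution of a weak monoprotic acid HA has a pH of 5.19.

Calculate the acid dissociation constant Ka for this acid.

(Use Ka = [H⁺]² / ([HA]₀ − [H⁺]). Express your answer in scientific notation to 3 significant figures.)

[H⁺] = 10^(−pH) = 10^(−5.19) = 6.457e-06 M. For HA ⇌ H⁺ + A⁻, Ka = [H⁺][A⁻]/[HA] = [H⁺]² / ([HA]₀ − [H⁺]) = (6.457e-06)² / (0.095 − 6.457e-06) = 4.39e-10.

K_a = 4.39e-10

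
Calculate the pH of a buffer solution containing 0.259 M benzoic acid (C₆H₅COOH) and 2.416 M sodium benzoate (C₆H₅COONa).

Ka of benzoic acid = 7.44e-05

pKa = -log(7.44e-05) = 4.13. pH = pKa + log([A⁻]/[HA]) = 4.13 + log(2.416/0.259)

pH = 5.10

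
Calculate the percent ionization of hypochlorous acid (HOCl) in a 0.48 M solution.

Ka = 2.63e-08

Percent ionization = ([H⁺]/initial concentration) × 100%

Using Ka equilibrium: x² + Ka×x - Ka×C = 0. Solving: [H⁺] = 1.1234e-04. Percent = (1.1234e-04/0.48) × 100

Percent ionization = 0.0234%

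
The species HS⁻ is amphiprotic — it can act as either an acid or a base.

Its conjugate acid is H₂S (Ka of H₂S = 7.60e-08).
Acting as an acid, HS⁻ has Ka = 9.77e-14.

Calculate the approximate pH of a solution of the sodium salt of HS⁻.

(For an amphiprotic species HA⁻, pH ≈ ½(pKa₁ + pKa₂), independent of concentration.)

pKa₁ = -log(7.60e-08) = 7.12; pKa₂ = -log(9.77e-14) = 13.01. For an amphiprotic species, pH ≈ ½(pKa₁ + pKa₂) = ½(7.12 + 13.01) = 10.06.

pH = 10.06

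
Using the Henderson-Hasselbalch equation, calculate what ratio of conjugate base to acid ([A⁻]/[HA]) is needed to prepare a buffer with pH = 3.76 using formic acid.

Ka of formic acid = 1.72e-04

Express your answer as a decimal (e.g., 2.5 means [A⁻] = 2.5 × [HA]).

pKa = -log(1.72e-04) = 3.7645. pH = pKa + log([A⁻]/[HA]), so log([A⁻]/[HA]) = pH − pKa = 3.76 − 3.7645 = -0.0045. [A⁻]/[HA] = 10^(-0.0045) = 0.990

[A⁻]/[HA] = 0.990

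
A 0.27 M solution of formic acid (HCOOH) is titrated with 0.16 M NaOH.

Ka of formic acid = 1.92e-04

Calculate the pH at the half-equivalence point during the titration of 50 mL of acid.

At half-equivalence [HA] = [A⁻], so Henderson-Hasselbalch gives pH = pKa = -log(1.92e-04) = 3.72.

pH = pKa = 3.72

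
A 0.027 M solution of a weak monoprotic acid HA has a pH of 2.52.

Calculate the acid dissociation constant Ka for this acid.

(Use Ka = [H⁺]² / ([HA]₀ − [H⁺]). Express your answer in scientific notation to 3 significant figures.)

[H⁺] = 10^(−pH) = 10^(−2.52) = 3.020e-03 M. For HA ⇌ H⁺ + A⁻, Ka = [H⁺][A⁻]/[HA] = [H⁺]² / ([HA]₀ − [H⁺]) = (3.020e-03)² / (0.027 − 3.020e-03) = 3.80e-04.

K_a = 3.80e-04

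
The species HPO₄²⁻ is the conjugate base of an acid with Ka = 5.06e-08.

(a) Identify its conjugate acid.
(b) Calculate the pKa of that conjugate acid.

(a) The conjugate acid is formed by adding one H⁺ to HPO₄²⁻, giving H₂PO₄⁻. (b) pKa = -log(Ka) = -log(5.06e-08) = 7.30.

Conjugate acid: H₂PO₄⁻; pK_a = 7.30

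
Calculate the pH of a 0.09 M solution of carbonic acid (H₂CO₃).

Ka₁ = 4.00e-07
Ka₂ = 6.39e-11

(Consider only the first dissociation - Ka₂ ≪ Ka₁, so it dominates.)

First dissociation dominates. From Ka₁ = [H⁺][HA⁻]/[H₂A], x² + Ka₁·x − Ka₁·C = 0 with C = 0.09 M and Ka₁ = 4.00e-07. Solving: [H⁺] = (−Ka₁ + √(Ka₁² + 4·Ka₁·C)) / 2 = 1.8954e-04 M. pH = -log(1.8954e-04) = 3.72.

pH = 3.72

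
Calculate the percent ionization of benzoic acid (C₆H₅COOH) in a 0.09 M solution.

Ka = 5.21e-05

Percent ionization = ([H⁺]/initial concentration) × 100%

Using Ka equilibrium: x² + Ka×x - Ka×C = 0. Solving: [H⁺] = 2.1395e-03. Percent = (2.1395e-03/0.09) × 100

Percent ionization = 2.38%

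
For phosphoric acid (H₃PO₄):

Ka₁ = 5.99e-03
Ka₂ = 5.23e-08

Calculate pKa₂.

pKa₂ = -log(Ka₂) = -log(5.23e-08) = 7.28.

pK_{a2} = 7.28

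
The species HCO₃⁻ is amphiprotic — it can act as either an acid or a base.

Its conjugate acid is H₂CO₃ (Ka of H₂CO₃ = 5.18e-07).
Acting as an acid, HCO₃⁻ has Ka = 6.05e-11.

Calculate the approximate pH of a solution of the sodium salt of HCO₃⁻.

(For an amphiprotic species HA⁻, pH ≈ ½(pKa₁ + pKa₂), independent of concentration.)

pKa₁ = -log(5.18e-07) = 6.29; pKa₂ = -log(6.05e-11) = 10.22. For an amphiprotic species, pH ≈ ½(pKa₁ + pKa₂) = ½(6.29 + 10.22) = 8.25.

pH = 8.25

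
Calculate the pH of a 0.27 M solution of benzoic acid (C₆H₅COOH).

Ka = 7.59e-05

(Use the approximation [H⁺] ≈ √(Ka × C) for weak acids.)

[H⁺] = √(Ka × C) = √(7.59e-05 × 0.27) = 4.5269e-03. pH = -log(4.5269e-03)

pH = 2.34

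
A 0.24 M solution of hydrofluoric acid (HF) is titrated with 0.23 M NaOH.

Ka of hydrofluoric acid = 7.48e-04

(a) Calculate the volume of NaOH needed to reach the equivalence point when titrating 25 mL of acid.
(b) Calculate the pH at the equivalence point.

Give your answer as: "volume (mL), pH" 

moles acid = 0.24 × 25/1000 = 0.006 mol; V_base = moles/0.23 × 1000 = 26.1 mL. At equivalence only the conjugate base is present: [A⁻] = 0.006/0.051 = 1.1745e-01 M. Kb = Kw/Ka = 1.34e-11; [OH⁻] = √(Kb × [A⁻]) = 1.2531e-06; pOH = 5.90; pH = 14 - pOH = 8.10.

V = 26.1 mL, pH = 8.10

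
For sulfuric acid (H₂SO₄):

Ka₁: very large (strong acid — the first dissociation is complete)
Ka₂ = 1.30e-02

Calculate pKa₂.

pKa₂ = -log(Ka₂) = -log(1.30e-02) = 1.89.

pK_{a2} = 1.89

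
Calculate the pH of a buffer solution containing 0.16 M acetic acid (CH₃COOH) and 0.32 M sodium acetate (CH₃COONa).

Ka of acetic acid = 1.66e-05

pKa = -log(1.66e-05) = 4.78. pH = pKa + log([A⁻]/[HA]) = 4.78 + log(0.32/0.16)

pH = 5.08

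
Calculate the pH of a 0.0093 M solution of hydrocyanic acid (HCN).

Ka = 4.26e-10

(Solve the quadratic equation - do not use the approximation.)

x² + Ka×x - Ka×C = 0. Using quadratic formula: [H⁺] = 1.9902e-06

pH = 5.70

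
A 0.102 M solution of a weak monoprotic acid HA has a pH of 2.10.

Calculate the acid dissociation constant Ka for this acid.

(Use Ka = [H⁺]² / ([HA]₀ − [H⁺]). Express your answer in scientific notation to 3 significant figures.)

[H⁺] = 10^(−pH) = 10^(−2.10) = 7.943e-03 M. For HA ⇌ H⁺ + A⁻, Ka = [H⁺][A⁻]/[HA] = [H⁺]² / ([HA]₀ − [H⁺]) = (7.943e-03)² / (0.102 − 7.943e-03) = 6.71e-04.

K_a = 6.71e-04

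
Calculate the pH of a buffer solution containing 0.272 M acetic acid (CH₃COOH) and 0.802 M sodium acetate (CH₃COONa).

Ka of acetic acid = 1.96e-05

pKa = -log(1.96e-05) = 4.71. pH = pKa + log([A⁻]/[HA]) = 4.71 + log(0.802/0.272)

pH = 5.18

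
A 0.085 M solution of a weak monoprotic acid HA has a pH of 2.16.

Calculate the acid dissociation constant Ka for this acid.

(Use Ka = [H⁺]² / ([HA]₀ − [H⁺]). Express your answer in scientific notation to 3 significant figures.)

[H⁺] = 10^(−pH) = 10^(−2.16) = 6.918e-03 M. For HA ⇌ H⁺ + A⁻, Ka = [H⁺][A⁻]/[HA] = [H⁺]² / ([HA]₀ − [H⁺]) = (6.918e-03)² / (0.085 − 6.918e-03) = 6.13e-04.

K_a = 6.13e-04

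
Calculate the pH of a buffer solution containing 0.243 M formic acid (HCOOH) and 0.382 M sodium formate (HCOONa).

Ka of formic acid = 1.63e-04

pKa = -log(1.63e-04) = 3.79. pH = pKa + log([A⁻]/[HA]) = 3.79 + log(0.382/0.243)

pH = 3.98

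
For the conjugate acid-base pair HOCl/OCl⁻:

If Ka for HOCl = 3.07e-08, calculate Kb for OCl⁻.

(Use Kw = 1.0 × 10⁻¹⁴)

For a conjugate pair Ka × Kb = Kw, so Kb = Kw/Ka = 1.0 × 10⁻¹⁴ / 3.07e-08 = 3.26e-07.

K_b = 3.26e-07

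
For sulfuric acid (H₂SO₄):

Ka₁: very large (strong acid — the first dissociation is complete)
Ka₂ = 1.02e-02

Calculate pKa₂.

pKa₂ = -log(Ka₂) = -log(1.02e-02) = 1.99.

pK_{a2} = 1.99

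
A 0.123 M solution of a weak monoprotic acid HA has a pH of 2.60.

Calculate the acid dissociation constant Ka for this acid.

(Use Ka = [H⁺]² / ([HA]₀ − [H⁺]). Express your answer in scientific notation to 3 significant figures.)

[H⁺] = 10^(−pH) = 10^(−2.60) = 2.512e-03 M. For HA ⇌ H⁺ + A⁻, Ka = [H⁺][A⁻]/[HA] = [H⁺]² / ([HA]₀ − [H⁺]) = (2.512e-03)² / (0.123 − 2.512e-03) = 5.24e-05.

K_a = 5.24e-05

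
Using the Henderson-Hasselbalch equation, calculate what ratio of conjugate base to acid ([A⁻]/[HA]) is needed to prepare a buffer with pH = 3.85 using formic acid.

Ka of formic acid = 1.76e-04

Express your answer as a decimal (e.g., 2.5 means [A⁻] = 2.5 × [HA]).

pKa = -log(1.76e-04) = 3.7545. pH = pKa + log([A⁻]/[HA]), so log([A⁻]/[HA]) = pH − pKa = 3.85 − 3.7545 = 0.0955. [A⁻]/[HA] = 10^(0.0955) = 1.25

[A⁻]/[HA] = 1.25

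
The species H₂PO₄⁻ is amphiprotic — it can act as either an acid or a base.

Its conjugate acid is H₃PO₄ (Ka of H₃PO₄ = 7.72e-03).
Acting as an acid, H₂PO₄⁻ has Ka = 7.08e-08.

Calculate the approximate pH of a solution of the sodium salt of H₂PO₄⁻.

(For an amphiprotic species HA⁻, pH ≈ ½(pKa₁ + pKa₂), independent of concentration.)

pKa₁ = -log(7.72e-03) = 2.11; pKa₂ = -log(7.08e-08) = 7.15. For an amphiprotic species, pH ≈ ½(pKa₁ + pKa₂) = ½(2.11 + 7.15) = 4.63.

pH = 4.63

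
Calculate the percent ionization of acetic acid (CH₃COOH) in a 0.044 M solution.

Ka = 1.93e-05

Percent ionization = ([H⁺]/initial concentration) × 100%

Using Ka equilibrium: x² + Ka×x - Ka×C = 0. Solving: [H⁺] = 9.1192e-04. Percent = (9.1192e-04/0.044) × 100

Percent ionization = 2.07%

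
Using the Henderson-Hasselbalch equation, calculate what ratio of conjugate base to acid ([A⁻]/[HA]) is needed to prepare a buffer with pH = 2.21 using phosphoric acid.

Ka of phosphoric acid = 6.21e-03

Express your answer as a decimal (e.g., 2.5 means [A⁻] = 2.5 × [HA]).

pKa = -log(6.21e-03) = 2.2069. pH = pKa + log([A⁻]/[HA]), so log([A⁻]/[HA]) = pH − pKa = 2.21 − 2.2069 = 0.0031. [A⁻]/[HA] = 10^(0.0031) = 1.01

[A⁻]/[HA] = 1.01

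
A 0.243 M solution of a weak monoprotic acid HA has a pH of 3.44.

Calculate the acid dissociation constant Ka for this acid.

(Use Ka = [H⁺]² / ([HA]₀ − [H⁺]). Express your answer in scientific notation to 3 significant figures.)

[H⁺] = 10^(−pH) = 10^(−3.44) = 3.631e-04 M. For HA ⇌ H⁺ + A⁻, Ka = [H⁺][A⁻]/[HA] = [H⁺]² / ([HA]₀ − [H⁺]) = (3.631e-04)² / (0.243 − 3.631e-04) = 5.43e-07.

K_a = 5.43e-07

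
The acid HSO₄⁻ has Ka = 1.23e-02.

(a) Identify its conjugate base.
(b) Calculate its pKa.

(a) The conjugate base is formed by removing one H⁺ from HSO₄⁻, giving SO₄²⁻. (b) pKa = -log(Ka) = -log(1.23e-02) = 1.91.

Conjugate base: SO₄²⁻; pK_a = 1.91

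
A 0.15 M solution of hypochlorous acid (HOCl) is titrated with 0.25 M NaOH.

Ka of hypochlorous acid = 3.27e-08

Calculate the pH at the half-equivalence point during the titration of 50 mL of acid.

At half-equivalence [HA] = [A⁻], so Henderson-Hasselbalch gives pH = pKa = -log(3.27e-08) = 7.49.

pH = pKa = 7.49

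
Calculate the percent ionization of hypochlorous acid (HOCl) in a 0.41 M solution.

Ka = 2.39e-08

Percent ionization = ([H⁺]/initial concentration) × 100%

Using Ka equilibrium: x² + Ka×x - Ka×C = 0. Solving: [H⁺] = 9.8978e-05. Percent = (9.8978e-05/0.41) × 100

Percent ionization = 0.0241%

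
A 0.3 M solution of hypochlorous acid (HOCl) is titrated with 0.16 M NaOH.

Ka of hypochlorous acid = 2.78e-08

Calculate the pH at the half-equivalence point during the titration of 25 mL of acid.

At half-equivalence [HA] = [A⁻], so Henderson-Hasselbalch gives pH = pKa = -log(2.78e-08) = 7.56.

pH = pKa = 7.56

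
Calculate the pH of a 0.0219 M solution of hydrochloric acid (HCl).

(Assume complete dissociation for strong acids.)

[H⁺] = 0.0219 M for strong acid. pH = -log[H⁺] = -log(0.0219)

pH = 1.66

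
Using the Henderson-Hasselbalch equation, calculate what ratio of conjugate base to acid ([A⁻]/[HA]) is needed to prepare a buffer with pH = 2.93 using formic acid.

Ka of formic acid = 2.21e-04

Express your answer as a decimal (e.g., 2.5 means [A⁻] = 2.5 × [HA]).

pKa = -log(2.21e-04) = 3.6556. pH = pKa + log([A⁻]/[HA]), so log([A⁻]/[HA]) = pH − pKa = 2.93 − 3.6556 = -0.7256. [A⁻]/[HA] = 10^(-0.7256) = 0.188

[A⁻]/[HA] = 0.188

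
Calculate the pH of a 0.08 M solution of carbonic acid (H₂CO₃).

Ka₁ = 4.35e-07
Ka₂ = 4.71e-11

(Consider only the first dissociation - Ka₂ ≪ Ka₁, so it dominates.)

First dissociation dominates. From Ka₁ = [H⁺][HA⁻]/[H₂A], x² + Ka₁·x − Ka₁·C = 0 with C = 0.08 M and Ka₁ = 4.35e-07. Solving: [H⁺] = (−Ka₁ + √(Ka₁² + 4·Ka₁·C)) / 2 = 1.8633e-04 M. pH = -log(1.8633e-04) = 3.73.

pH = 3.73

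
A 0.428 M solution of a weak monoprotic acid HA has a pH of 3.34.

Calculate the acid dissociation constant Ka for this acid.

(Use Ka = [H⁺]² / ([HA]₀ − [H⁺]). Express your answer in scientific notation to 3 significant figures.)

[H⁺] = 10^(−pH) = 10^(−3.34) = 4.571e-04 M. For HA ⇌ H⁺ + A⁻, Ka = [H⁺][A⁻]/[HA] = [H⁺]² / ([HA]₀ − [H⁺]) = (4.571e-04)² / (0.428 − 4.571e-04) = 4.89e-07.

K_a = 4.89e-07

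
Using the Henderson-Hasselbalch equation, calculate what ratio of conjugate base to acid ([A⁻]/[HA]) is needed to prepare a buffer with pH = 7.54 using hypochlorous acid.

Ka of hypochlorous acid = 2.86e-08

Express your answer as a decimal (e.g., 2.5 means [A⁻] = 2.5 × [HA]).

pKa = -log(2.86e-08) = 7.5436. pH = pKa + log([A⁻]/[HA]), so log([A⁻]/[HA]) = pH − pKa = 7.54 − 7.5436 = -0.0036. [A⁻]/[HA] = 10^(-0.0036) = 0.992

[A⁻]/[HA] = 0.992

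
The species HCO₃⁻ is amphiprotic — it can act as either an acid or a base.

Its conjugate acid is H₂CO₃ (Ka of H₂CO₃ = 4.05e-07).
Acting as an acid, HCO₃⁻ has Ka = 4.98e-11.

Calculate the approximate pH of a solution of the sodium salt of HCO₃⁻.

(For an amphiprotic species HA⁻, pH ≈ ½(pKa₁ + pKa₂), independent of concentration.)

pKa₁ = -log(4.05e-07) = 6.39; pKa₂ = -log(4.98e-11) = 10.30. For an amphiprotic species, pH ≈ ½(pKa₁ + pKa₂) = ½(6.39 + 10.30) = 8.35.

pH = 8.35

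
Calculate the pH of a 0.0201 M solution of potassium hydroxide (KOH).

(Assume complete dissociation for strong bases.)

[OH⁻] = 0.0201 M for strong base. pOH = -log[OH⁻] = 1.70, pH = 14 - pOH

pH = 12.30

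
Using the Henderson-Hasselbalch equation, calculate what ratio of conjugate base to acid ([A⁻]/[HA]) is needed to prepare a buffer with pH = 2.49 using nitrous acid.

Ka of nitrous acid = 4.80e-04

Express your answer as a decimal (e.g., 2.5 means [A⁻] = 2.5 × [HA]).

pKa = -log(4.80e-04) = 3.3188. pH = pKa + log([A⁻]/[HA]), so log([A⁻]/[HA]) = pH − pKa = 2.49 − 3.3188 = -0.8288. [A⁻]/[HA] = 10^(-0.8288) = 0.148

[A⁻]/[HA] = 0.148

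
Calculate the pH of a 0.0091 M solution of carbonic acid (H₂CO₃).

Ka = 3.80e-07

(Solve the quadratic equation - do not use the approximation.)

x² + Ka×x - Ka×C = 0. Using quadratic formula: [H⁺] = 5.8615e-05

pH = 4.23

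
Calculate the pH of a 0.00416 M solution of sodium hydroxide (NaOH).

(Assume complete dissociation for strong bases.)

[OH⁻] = 0.00416 M for strong base. pOH = -log[OH⁻] = 2.38, pH = 14 - pOH

pH = 11.62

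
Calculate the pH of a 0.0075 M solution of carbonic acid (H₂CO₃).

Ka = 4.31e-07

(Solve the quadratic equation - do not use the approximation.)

x² + Ka×x - Ka×C = 0. Using quadratic formula: [H⁺] = 5.6640e-05

pH = 4.25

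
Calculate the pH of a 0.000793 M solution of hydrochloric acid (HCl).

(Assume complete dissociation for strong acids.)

[H⁺] = 0.000793 M for strong acid. pH = -log[H⁺] = -log(0.000793)

pH = 3.10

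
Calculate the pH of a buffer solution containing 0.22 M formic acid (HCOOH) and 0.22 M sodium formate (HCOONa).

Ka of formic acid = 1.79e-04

pKa = -log(1.79e-04) = 3.75. pH = pKa + log([A⁻]/[HA]) = 3.75 + log(0.22/0.22)

pH = 3.75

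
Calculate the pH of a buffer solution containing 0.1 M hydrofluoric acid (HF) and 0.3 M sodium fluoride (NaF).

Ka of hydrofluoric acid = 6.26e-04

pKa = -log(6.26e-04) = 3.20. pH = pKa + log([A⁻]/[HA]) = 3.20 + log(0.3/0.1)

pH = 3.68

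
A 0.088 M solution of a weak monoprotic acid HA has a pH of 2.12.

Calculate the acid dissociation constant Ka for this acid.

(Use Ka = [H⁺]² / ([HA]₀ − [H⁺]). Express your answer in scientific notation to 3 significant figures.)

[H⁺] = 10^(−pH) = 10^(−2.12) = 7.586e-03 M. For HA ⇌ H⁺ + A⁻, Ka = [H⁺][A⁻]/[HA] = [H⁺]² / ([HA]₀ − [H⁺]) = (7.586e-03)² / (0.088 − 7.586e-03) = 7.16e-04.

K_a = 7.16e-04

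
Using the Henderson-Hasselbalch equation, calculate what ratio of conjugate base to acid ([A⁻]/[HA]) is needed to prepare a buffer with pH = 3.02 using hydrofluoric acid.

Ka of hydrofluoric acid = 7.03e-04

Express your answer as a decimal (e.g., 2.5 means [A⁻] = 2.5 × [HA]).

pKa = -log(7.03e-04) = 3.1530. pH = pKa + log([A⁻]/[HA]), so log([A⁻]/[HA]) = pH − pKa = 3.02 − 3.1530 = -0.1330. [A⁻]/[HA] = 10^(-0.1330) = 0.736

[A⁻]/[HA] = 0.736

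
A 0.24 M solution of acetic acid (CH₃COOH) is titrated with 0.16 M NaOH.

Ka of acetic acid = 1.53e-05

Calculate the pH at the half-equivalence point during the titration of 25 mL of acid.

At half-equivalence [HA] = [A⁻], so Henderson-Hasselbalch gives pH = pKa = -log(1.53e-05) = 4.82.

pH = pKa = 4.82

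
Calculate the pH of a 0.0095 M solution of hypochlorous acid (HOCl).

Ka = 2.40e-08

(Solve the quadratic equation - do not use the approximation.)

x² + Ka×x - Ka×C = 0. Using quadratic formula: [H⁺] = 1.5088e-05

pH = 4.82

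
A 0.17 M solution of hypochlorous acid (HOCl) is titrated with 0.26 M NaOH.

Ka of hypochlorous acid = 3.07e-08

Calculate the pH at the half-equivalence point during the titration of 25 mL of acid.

At half-equivalence [HA] = [A⁻], so Henderson-Hasselbalch gives pH = pKa = -log(3.07e-08) = 7.51.

pH = pKa = 7.51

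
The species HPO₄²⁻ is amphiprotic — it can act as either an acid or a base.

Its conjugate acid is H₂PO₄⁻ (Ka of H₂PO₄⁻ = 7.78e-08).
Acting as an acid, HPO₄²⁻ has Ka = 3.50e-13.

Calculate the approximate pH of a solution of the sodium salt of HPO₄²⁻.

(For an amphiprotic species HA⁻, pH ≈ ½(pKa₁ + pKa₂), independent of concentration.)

pKa₁ = -log(7.78e-08) = 7.11; pKa₂ = -log(3.50e-13) = 12.46. For an amphiprotic species, pH ≈ ½(pKa₁ + pKa₂) = ½(7.11 + 12.46) = 9.78.

pH = 9.78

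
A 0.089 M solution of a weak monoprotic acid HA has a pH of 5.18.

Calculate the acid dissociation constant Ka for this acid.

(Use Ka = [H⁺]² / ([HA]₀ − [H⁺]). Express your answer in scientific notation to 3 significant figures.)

[H⁺] = 10^(−pH) = 10^(−5.18) = 6.607e-06 M. For HA ⇌ H⁺ + A⁻, Ka = [H⁺][A⁻]/[HA] = [H⁺]² / ([HA]₀ − [H⁺]) = (6.607e-06)² / (0.089 − 6.607e-06) = 4.91e-10.

K_a = 4.91e-10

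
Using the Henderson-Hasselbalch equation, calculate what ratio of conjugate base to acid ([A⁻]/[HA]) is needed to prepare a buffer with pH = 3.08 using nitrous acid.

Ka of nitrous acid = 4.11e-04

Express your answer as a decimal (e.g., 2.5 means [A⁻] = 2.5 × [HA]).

pKa = -log(4.11e-04) = 3.3862. pH = pKa + log([A⁻]/[HA]), so log([A⁻]/[HA]) = pH − pKa = 3.08 − 3.3862 = -0.3062. [A⁻]/[HA] = 10^(-0.3062) = 0.494

[A⁻]/[HA] = 0.494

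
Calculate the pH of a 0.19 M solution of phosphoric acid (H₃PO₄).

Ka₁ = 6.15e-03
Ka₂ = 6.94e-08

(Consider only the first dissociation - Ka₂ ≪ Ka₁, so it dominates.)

First dissociation dominates. From Ka₁ = [H⁺][HA⁻]/[H₂A], x² + Ka₁·x − Ka₁·C = 0 with C = 0.19 M and Ka₁ = 6.15e-03. Solving: [H⁺] = (−Ka₁ + √(Ka₁² + 4·Ka₁·C)) / 2 = 3.1246e-02 M. pH = -log(3.1246e-02) = 1.51.

pH = 1.51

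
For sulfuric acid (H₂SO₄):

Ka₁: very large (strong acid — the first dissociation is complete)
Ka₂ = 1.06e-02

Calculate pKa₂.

pKa₂ = -log(Ka₂) = -log(1.06e-02) = 1.97.

pK_{a2} = 1.97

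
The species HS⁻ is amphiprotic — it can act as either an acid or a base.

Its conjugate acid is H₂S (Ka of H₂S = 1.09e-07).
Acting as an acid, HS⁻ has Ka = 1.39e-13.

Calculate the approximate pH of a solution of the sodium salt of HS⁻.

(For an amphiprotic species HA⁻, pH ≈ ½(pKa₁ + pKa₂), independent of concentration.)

pKa₁ = -log(1.09e-07) = 6.96; pKa₂ = -log(1.39e-13) = 12.86. For an amphiprotic species, pH ≈ ½(pKa₁ + pKa₂) = ½(6.96 + 12.86) = 9.91.

pH = 9.91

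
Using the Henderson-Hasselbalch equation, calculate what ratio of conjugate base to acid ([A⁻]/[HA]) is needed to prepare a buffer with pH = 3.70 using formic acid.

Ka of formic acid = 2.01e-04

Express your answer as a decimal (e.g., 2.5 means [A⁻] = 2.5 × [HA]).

pKa = -log(2.01e-04) = 3.6968. pH = pKa + log([A⁻]/[HA]), so log([A⁻]/[HA]) = pH − pKa = 3.70 − 3.6968 = 0.0032. [A⁻]/[HA] = 10^(0.0032) = 1.01

[A⁻]/[HA] = 1.01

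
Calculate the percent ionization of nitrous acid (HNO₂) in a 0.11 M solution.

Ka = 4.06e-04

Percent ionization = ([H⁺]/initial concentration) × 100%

Using Ka equilibrium: x² + Ka×x - Ka×C = 0. Solving: [H⁺] = 6.4829e-03. Percent = (6.4829e-03/0.11) × 100

Percent ionization = 5.89%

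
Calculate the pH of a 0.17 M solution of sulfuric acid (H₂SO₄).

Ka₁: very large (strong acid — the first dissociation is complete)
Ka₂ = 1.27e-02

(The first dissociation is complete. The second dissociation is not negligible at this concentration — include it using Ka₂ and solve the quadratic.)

First dissociation is complete: [H⁺]₀ = [HSO₄⁻]₀ = C = 0.17 M. Second dissociation HSO₄⁻ ⇌ H⁺ + SO₄²⁻: let x = [SO₄²⁻]. Ka₂ = (C + x)·x / (C − x) = 1.27e-02 → x² + (C + Ka₂)·x − Ka₂·C = 0 → x² + 0.18270·x − 2.159e-03 = 0. x = (−0.18270 + √(0.18270² + 4 × 2.159e-03)) / 2 = 1.1138e-02 M. [H⁺] = C + x = 0.17 + 1.1138e-02 = 1.8114e-01 M. pH = -log(1.8114e-01) = 0.74.

pH = 0.74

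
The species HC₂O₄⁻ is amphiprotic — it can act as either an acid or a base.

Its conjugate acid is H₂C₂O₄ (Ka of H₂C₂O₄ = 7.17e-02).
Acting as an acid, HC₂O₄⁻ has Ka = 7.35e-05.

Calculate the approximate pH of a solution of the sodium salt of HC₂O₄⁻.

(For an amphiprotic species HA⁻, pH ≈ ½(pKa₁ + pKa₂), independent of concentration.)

pKa₁ = -log(7.17e-02) = 1.14; pKa₂ = -log(7.35e-05) = 4.13. For an amphiprotic species, pH ≈ ½(pKa₁ + pKa₂) = ½(1.14 + 4.13) = 2.64.

pH = 2.64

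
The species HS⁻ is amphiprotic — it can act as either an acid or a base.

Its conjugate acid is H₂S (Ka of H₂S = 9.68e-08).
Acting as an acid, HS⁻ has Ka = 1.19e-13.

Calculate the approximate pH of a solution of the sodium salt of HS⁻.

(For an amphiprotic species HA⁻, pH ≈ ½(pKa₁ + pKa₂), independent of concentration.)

pKa₁ = -log(9.68e-08) = 7.01; pKa₂ = -log(1.19e-13) = 12.92. For an amphiprotic species, pH ≈ ½(pKa₁ + pKa₂) = ½(7.01 + 12.92) = 9.97.

pH = 9.97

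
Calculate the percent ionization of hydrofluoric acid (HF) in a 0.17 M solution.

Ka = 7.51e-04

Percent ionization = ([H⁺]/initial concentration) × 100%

Using Ka equilibrium: x² + Ka×x - Ka×C = 0. Solving: [H⁺] = 1.0930e-02. Percent = (1.0930e-02/0.17) × 100

Percent ionization = 6.43%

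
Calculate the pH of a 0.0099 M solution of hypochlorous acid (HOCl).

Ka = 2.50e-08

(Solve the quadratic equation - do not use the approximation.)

x² + Ka×x - Ka×C = 0. Using quadratic formula: [H⁺] = 1.5720e-05

pH = 4.80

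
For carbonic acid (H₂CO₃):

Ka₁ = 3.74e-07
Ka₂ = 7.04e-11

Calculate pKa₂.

pKa₂ = -log(Ka₂) = -log(7.04e-11) = 10.15.

pK_{a2} = 10.15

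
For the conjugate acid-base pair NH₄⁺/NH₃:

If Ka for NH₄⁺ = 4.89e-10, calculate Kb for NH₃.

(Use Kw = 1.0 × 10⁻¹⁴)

For a conjugate pair Ka × Kb = Kw, so Kb = Kw/Ka = 1.0 × 10⁻¹⁴ / 4.89e-10 = 2.04e-05.

K_b = 2.04e-05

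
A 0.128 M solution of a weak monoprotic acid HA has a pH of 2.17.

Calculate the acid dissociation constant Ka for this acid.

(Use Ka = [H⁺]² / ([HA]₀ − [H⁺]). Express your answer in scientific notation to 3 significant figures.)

[H⁺] = 10^(−pH) = 10^(−2.17) = 6.761e-03 M. For HA ⇌ H⁺ + A⁻, Ka = [H⁺][A⁻]/[HA] = [H⁺]² / ([HA]₀ − [H⁺]) = (6.761e-03)² / (0.128 − 6.761e-03) = 3.77e-04.

K_a = 3.77e-04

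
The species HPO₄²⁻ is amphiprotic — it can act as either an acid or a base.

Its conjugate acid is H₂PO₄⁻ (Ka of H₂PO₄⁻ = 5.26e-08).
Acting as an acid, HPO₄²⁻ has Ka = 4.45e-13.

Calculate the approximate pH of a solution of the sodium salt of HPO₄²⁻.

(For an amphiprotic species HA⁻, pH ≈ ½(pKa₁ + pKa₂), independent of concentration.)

pKa₁ = -log(5.26e-08) = 7.28; pKa₂ = -log(4.45e-13) = 12.35. For an amphiprotic species, pH ≈ ½(pKa₁ + pKa₂) = ½(7.28 + 12.35) = 9.82.

pH = 9.82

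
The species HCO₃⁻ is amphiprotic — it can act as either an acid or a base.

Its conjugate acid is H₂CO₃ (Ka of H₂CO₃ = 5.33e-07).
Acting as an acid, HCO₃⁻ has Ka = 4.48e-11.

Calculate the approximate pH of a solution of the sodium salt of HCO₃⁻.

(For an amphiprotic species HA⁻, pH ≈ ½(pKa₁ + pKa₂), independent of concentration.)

pKa₁ = -log(5.33e-07) = 6.27; pKa₂ = -log(4.48e-11) = 10.35. For an amphiprotic species, pH ≈ ½(pKa₁ + pKa₂) = ½(6.27 + 10.35) = 8.31.

pH = 8.31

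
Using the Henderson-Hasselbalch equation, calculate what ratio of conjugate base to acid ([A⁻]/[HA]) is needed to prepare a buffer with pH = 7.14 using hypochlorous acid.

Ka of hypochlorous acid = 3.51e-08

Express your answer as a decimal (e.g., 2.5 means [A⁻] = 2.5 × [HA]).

pKa = -log(3.51e-08) = 7.4547. pH = pKa + log([A⁻]/[HA]), so log([A⁻]/[HA]) = pH − pKa = 7.14 − 7.4547 = -0.3147. [A⁻]/[HA] = 10^(-0.3147) = 0.485

[A⁻]/[HA] = 0.485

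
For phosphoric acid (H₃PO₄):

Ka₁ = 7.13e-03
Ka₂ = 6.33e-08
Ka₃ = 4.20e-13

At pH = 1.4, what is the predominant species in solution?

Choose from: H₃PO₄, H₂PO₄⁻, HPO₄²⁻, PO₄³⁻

pKa₁ = 2.15, pKa₂ = 7.20, pKa₃ = 12.38. For a polyprotic acid the predominant species crosses at each pKa: below pKa_n the protonated form dominates, above it the deprotonated form does. At pH = 1.4, the predominant species is H₃PO₄.

H₃PO₄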